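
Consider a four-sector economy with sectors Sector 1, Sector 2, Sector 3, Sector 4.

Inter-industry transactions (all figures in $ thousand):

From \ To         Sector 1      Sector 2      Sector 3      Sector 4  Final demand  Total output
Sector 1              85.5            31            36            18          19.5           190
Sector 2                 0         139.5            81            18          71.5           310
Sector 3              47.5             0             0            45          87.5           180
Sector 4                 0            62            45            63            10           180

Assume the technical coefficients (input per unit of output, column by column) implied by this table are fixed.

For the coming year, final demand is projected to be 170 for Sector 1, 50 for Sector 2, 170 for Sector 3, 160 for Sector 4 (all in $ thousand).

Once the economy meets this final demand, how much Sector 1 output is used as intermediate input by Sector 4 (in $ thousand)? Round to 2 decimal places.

Technical coefficients a_ij = z_ij / X_j:
  a_11 = 85.5/190 = 0.45, a_21 = 0/190 = 0.00, a_31 = 47.5/190 = 0.25, a_41 = 0/190 = 0.00
  a_12 = 31/310 = 0.10, a_22 = 139.5/310 = 0.45, a_32 = 0/310 = 0.00, a_42 = 62/310 = 0.20
  a_13 = 36/180 = 0.20, a_23 = 81/180 = 0.45, a_33 = 0/180 = 0.00, a_43 = 45/180 = 0.25
  a_14 = 18/180 = 0.10, a_24 = 18/180 = 0.10, a_34 = 45/180 = 0.25, a_44 = 63/180 = 0.35
I − A =
  [   0.55    -0.10    -0.20    -0.10]
  [   0.00     0.55    -0.45    -0.10]
  [  -0.25     0.00     1.00    -0.25]
  [   0.00    -0.20    -0.25     0.65]
Compute the cofactors C_ij = (−1)^(i+j)·(3×3 minor ij) of I−A; the adjugate is their transpose:
adj(I−A) = Cᵀ =
  [ 0.280625   0.088750   0.122000   0.103750]
  [ 0.079375   0.284375   0.174625   0.123125]
  [ 0.084375   0.048750   0.185625   0.091875]
  [ 0.056875   0.106250   0.125125   0.263750]
det(I−A) = Σ_j (I−A)_1j·C_1j = (0.55)(0.280625) + (-0.10)(0.079375) + (-0.20)(0.084375) + (-0.10)(0.056875) = 0.12384375
(I − A)⁻¹ = adj(I−A) / det(I−A) ≈
  [   2.2660     0.7166     0.9851     0.8377]
  [   0.6409     2.2962     1.4100     0.9942]
  [   0.6813     0.3936     1.4989     0.7419]
  [   0.4592     0.8579     1.0103     2.1297]
First solve x = (I − A)⁻¹ d = adj(I−A)·d / det(I−A); in particular x_4 = (0.056875·170 + 0.106250·50 + 0.125125·170 + 0.263750·160) / 0.12384375 = 78.4525 / 0.12384375 ≈ 633.4797.
Intermediate flow from 1 to 4: z_14 = a_14 · x_4 = 0.10 × 78.4525 / 0.12384375 = 7.84525 / 0.12384375 ≈ 63.35.

z_14 = 63.35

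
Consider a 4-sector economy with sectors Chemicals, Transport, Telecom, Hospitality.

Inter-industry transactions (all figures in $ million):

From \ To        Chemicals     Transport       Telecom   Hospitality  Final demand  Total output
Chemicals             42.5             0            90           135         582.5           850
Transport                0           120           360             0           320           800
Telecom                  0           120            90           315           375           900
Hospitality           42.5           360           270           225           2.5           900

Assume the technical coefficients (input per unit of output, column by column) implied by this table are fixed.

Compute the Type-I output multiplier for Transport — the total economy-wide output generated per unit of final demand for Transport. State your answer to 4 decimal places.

m_2 = 3.7365

Technical coefficients a_ij = z_ij / X_j:
  a_11 = 42.5/850 = 0.05, a_21 = 0/850 = 0.00, a_31 = 0/850 = 0.00, a_41 = 42.5/850 = 0.05
  a_12 = 0/800 = 0.00, a_22 = 120/800 = 0.15, a_32 = 120/800 = 0.15, a_42 = 360/800 = 0.45
  a_13 = 90/900 = 0.10, a_23 = 360/900 = 0.40, a_33 = 90/900 = 0.10, a_43 = 270/900 = 0.30
  a_14 = 135/900 = 0.15, a_24 = 0/900 = 0.00, a_34 = 315/900 = 0.35, a_44 = 225/900 = 0.25
I − A =
  [   0.95     0.00    -0.10    -0.15]
  [   0.00     0.85    -0.40     0.00]
  [   0.00    -0.15     0.90    -0.35]
  [  -0.05    -0.45    -0.30     0.75]
Compute the cofactors C_ij = (−1)^(i+j)·(3×3 minor ij) of I−A; the adjugate is their transpose:
adj(I−A) = Cᵀ =
  [ 0.376500   0.094500   0.129000   0.135500]
  [ 0.007000   0.533000   0.282000   0.133000]
  [ 0.014875   0.255375   0.599250   0.282625]
  [ 0.035250   0.428250   0.417500   0.669750]
det(I−A) = Σ_j (I−A)_1j·C_1j = (0.95)(0.376500) + (0.00)(0.007000) + (-0.10)(0.014875) + (-0.15)(0.035250) = 0.3509
(I − A)⁻¹ = adj(I−A) / det(I−A) ≈
  [   1.07296     0.26931     0.36763     0.38615]
  [   0.01995     1.51895     0.80365     0.37903]
  [   0.04239     0.72777     1.70775     0.80543]
  [   0.10046     1.22043     1.18980     1.90866]
The output multiplier for sector j is the column-j sum of the Leontief inverse (I − A)⁻¹ = adj(I−A) / det(I−A).
Column 2 of adj(I−A): (0.094500, 0.533000, 0.255375, 0.428250); det(I−A) = 0.3509.
m_2 = (0.094500 + 0.533000 + 0.255375 + 0.428250) / 0.3509 = 1.311125 / 0.3509 ≈ 3.7365.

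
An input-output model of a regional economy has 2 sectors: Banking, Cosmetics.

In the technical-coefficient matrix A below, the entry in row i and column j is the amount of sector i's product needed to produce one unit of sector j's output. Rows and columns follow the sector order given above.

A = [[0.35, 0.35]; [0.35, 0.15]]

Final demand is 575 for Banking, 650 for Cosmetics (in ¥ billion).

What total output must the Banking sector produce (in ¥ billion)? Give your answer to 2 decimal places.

x_B = 1665.70

I − A =
  [   0.65    -0.35]
  [  -0.35     0.85]
det(I−A) = (0.65)(0.85) − (-0.35)(-0.35) = 0.4300
adj(I−A) = [[0.85, 0.35], [0.35, 0.65]]
(I − A)⁻¹ = adj(I−A) / det(I−A) ≈
  [   1.9767     0.8140]
  [   0.8140     1.5116]
x = (I − A)⁻¹ d = adj(I−A)·d / det(I−A), with det(I−A) = 0.4300:
  x_B = (0.85·575 + 0.35·650) / 0.4300 = 716.25 / 0.4300 ≈ 1665.70
  x_C = (0.35·575 + 0.65·650) / 0.4300 = 623.75 / 0.4300 ≈ 1450.58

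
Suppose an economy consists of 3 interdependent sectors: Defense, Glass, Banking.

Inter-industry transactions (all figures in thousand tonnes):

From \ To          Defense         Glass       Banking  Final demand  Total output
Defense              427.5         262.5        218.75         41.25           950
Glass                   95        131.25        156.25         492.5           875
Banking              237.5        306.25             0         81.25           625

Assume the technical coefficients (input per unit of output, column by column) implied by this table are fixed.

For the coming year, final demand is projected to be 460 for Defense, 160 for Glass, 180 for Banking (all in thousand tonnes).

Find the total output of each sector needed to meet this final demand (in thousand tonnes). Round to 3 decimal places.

x_D = 1709.155, x_G = 633.099, x_B = 828.873

Technical coefficients a_ij = z_ij / X_j:
  a_DD = 427.5/950 = 0.45, a_GD = 95/950 = 0.10, a_BD = 237.5/950 = 0.25
  a_DG = 262.5/875 = 0.30, a_GG = 131.25/875 = 0.15, a_BG = 306.25/875 = 0.35
  a_DB = 218.75/625 = 0.35, a_GB = 156.25/625 = 0.25, a_BB = 0/625 = 0.00
I − A =
  [   0.55    -0.30    -0.35]
  [  -0.10     0.85    -0.25]
  [  -0.25    -0.35     1.00]
Cofactors of I−A, C_ij = (−1)^(i+j)·(minor ij) (rows/columns in the sector order above):
  C_11 = (0.85)(1.00) − (-0.25)(-0.35) = 0.7625
  C_12 = −[(-0.10)(1.00) − (-0.25)(-0.25)] = 0.1625
  C_13 = (-0.10)(-0.35) − (0.85)(-0.25) = 0.2475
  C_21 = −[(-0.30)(1.00) − (-0.35)(-0.35)] = 0.4225
  C_22 = (0.55)(1.00) − (-0.35)(-0.25) = 0.4625
  C_23 = −[(0.55)(-0.35) − (-0.30)(-0.25)] = 0.2675
  C_31 = (-0.30)(-0.25) − (-0.35)(0.85) = 0.3725
  C_32 = −[(0.55)(-0.25) − (-0.35)(-0.10)] = 0.1725
  C_33 = (0.55)(0.85) − (-0.30)(-0.10) = 0.4375
det(I−A) = Σ_j (I−A)_1j·C_1j = (0.55)(0.7625) + (-0.30)(0.1625) + (-0.35)(0.2475) = 0.2840
adj(I−A) = Cᵀ =
  [ 0.7625   0.4225   0.3725]
  [ 0.1625   0.4625   0.1725]
  [ 0.2475   0.2675   0.4375]
(I − A)⁻¹ = adj(I−A) / det(I−A) ≈
  [   2.6849     1.4877     1.3116]
  [   0.5722     1.6285     0.6074]
  [   0.8715     0.9419     1.5405]
x = (I − A)⁻¹ d = adj(I−A)·d / det(I−A), with det(I−A) = 0.2840:
  x_D = (0.7625·460 + 0.4225·160 + 0.3725·180) / 0.2840 = 485.40 / 0.2840 ≈ 1709.155
  x_G = (0.1625·460 + 0.4625·160 + 0.1725·180) / 0.2840 = 179.80 / 0.2840 ≈ 633.099
  x_B = (0.2475·460 + 0.2675·160 + 0.4375·180) / 0.2840 = 235.40 / 0.2840 ≈ 828.873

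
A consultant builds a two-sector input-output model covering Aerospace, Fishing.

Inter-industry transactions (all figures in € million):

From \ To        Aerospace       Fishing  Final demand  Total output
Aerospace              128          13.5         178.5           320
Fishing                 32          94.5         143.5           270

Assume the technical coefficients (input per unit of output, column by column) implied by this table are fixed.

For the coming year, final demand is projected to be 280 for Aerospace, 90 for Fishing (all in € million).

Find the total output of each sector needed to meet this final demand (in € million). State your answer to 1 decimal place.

x_A = 484.4, x_F = 213.0

Technical coefficients a_ij = z_ij / X_j:
  a_AA = 128/320 = 0.40, a_FA = 32/320 = 0.10
  a_AF = 13.5/270 = 0.05, a_FF = 94.5/270 = 0.35
I − A =
  [   0.60    -0.05]
  [  -0.10     0.65]
det(I−A) = (0.60)(0.65) − (-0.05)(-0.10) = 0.3850
adj(I−A) = [[0.65, 0.05], [0.10, 0.60]]
(I − A)⁻¹ = adj(I−A) / det(I−A) ≈
  [   1.6883     0.1299]
  [   0.2597     1.5584]
x = (I − A)⁻¹ d = adj(I−A)·d / det(I−A), with det(I−A) = 0.3850:
  x_A = (0.65·280 + 0.05·90) / 0.3850 = 186.50 / 0.3850 ≈ 484.4
  x_F = (0.10·280 + 0.60·90) / 0.3850 = 82.00 / 0.3850 ≈ 213.0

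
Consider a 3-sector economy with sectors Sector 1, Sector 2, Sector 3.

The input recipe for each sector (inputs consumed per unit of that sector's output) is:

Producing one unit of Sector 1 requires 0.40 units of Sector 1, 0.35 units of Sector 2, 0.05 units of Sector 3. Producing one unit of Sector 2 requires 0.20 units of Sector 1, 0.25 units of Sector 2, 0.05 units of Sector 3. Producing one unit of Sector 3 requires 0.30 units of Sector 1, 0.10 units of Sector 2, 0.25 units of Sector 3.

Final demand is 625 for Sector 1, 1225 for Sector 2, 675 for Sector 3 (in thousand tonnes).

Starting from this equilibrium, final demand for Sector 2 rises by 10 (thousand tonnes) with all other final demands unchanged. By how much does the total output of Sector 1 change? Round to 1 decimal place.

I − A =
  [   0.60    -0.20    -0.30]
  [  -0.35     0.75    -0.10]
  [  -0.05    -0.05     0.75]
Cofactors of I−A, C_ij = (−1)^(i+j)·(minor ij) (rows/columns in the sector order above):
  C_11 = (0.75)(0.75) − (-0.10)(-0.05) = 0.5575
  C_12 = −[(-0.35)(0.75) − (-0.10)(-0.05)] = 0.2675
  C_13 = (-0.35)(-0.05) − (0.75)(-0.05) = 0.0550
  C_21 = −[(-0.20)(0.75) − (-0.30)(-0.05)] = 0.1650
  C_22 = (0.60)(0.75) − (-0.30)(-0.05) = 0.4350
  C_23 = −[(0.60)(-0.05) − (-0.20)(-0.05)] = 0.0400
  C_31 = (-0.20)(-0.10) − (-0.30)(0.75) = 0.2450
  C_32 = −[(0.60)(-0.10) − (-0.30)(-0.35)] = 0.1650
  C_33 = (0.60)(0.75) − (-0.20)(-0.35) = 0.3800
det(I−A) = Σ_j (I−A)_1j·C_1j = (0.60)(0.5575) + (-0.20)(0.2675) + (-0.30)(0.0550) = 0.2645
adj(I−A) = Cᵀ =
  [ 0.5575   0.1650   0.2450]
  [ 0.2675   0.4350   0.1650]
  [ 0.0550   0.0400   0.3800]
(I − A)⁻¹ = adj(I−A) / det(I−A) ≈
  [   2.1078     0.6238     0.9263]
  [   1.0113     1.6446     0.6238]
  [   0.2079     0.1512     1.4367]
Δx = (I − A)⁻¹ Δd with Δd having +10 in the Sector 2 component and 0 elsewhere.
So Δx_1 = L_12 · (+10), where L_12 = adj(I−A)_12 / det(I−A) = 0.1650 / 0.2645.
Δx_1 = 0.1650 × (+10) / 0.2645 = 1.65 / 0.2645 ≈ 6.2.

Δx_1 = 6.2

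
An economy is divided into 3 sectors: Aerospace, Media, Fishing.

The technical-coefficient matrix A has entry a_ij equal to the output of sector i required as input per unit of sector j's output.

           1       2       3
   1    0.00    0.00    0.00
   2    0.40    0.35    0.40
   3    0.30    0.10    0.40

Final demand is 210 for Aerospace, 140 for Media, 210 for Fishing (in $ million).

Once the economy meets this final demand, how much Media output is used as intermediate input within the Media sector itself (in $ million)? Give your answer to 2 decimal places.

z_22 = 243.60

I − A =
  [   1.00     0.00     0.00]
  [  -0.40     0.65    -0.40]
  [  -0.30    -0.10     0.60]
Cofactors of I−A, C_ij = (−1)^(i+j)·(minor ij) (rows/columns in the sector order above):
  C_11 = (0.65)(0.60) − (-0.40)(-0.10) = 0.3500
  C_12 = −[(-0.40)(0.60) − (-0.40)(-0.30)] = 0.3600
  C_13 = (-0.40)(-0.10) − (0.65)(-0.30) = 0.2350
  C_21 = −[(0.00)(0.60) − (0.00)(-0.10)] = 0.0000
  C_22 = (1.00)(0.60) − (0.00)(-0.30) = 0.6000
  C_23 = −[(1.00)(-0.10) − (0.00)(-0.30)] = 0.1000
  C_31 = (0.00)(-0.40) − (0.00)(0.65) = 0.0000
  C_32 = −[(1.00)(-0.40) − (0.00)(-0.40)] = 0.4000
  C_33 = (1.00)(0.65) − (0.00)(-0.40) = 0.6500
det(I−A) = Σ_j (I−A)_1j·C_1j = (1.00)(0.3500) + (0.00)(0.3600) + (0.00)(0.2350) = 0.3500
adj(I−A) = Cᵀ =
  [ 0.3500   0.0000   0.0000]
  [ 0.3600   0.6000   0.4000]
  [ 0.2350   0.1000   0.6500]
(I − A)⁻¹ = adj(I−A) / det(I−A) ≈
  [   1.0000     0.0000     0.0000]
  [   1.0286     1.7143     1.1429]
  [   0.6714     0.2857     1.8571]
First solve x = (I − A)⁻¹ d = adj(I−A)·d / det(I−A); in particular x_2 = (0.3600·210 + 0.6000·140 + 0.4000·210) / 0.3500 = 243.60 / 0.3500 = 696.0000.
Intermediate flow from 2 to 2: z_22 = a_22 · x_2 = 0.35 × 243.60 / 0.3500 = 85.26 / 0.3500 = 243.60.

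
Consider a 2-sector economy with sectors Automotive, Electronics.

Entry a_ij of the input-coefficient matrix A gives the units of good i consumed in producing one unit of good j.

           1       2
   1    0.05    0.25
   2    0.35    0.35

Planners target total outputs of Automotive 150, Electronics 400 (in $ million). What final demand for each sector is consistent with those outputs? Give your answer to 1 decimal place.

I − A =
  [   0.95    -0.25]
  [  -0.35     0.65]
d = (I − A) x:
  d_1 = (+0.95)·150 + (-0.25)·400 = 42.5
  d_2 = (-0.35)·150 + (+0.65)·400 = 207.5

d_1 = 42.5, d_2 = 207.5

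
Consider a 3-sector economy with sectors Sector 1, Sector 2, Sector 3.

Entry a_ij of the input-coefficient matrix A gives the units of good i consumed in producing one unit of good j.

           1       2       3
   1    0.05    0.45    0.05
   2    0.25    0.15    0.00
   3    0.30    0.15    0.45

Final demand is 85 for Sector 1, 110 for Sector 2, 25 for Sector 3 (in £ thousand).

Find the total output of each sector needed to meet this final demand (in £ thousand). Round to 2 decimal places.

I − A =
  [   0.95    -0.45    -0.05]
  [  -0.25     0.85     0.00]
  [  -0.30    -0.15     0.55]
Cofactors of I−A, C_ij = (−1)^(i+j)·(minor ij) (rows/columns in the sector order above):
  C_11 = (0.85)(0.55) − (0.00)(-0.15) = 0.4675
  C_12 = −[(-0.25)(0.55) − (0.00)(-0.30)] = 0.1375
  C_13 = (-0.25)(-0.15) − (0.85)(-0.30) = 0.2925
  C_21 = −[(-0.45)(0.55) − (-0.05)(-0.15)] = 0.2550
  C_22 = (0.95)(0.55) − (-0.05)(-0.30) = 0.5075
  C_23 = −[(0.95)(-0.15) − (-0.45)(-0.30)] = 0.2775
  C_31 = (-0.45)(0.00) − (-0.05)(0.85) = 0.0425
  C_32 = −[(0.95)(0.00) − (-0.05)(-0.25)] = 0.0125
  C_33 = (0.95)(0.85) − (-0.45)(-0.25) = 0.6950
det(I−A) = Σ_j (I−A)_1j·C_1j = (0.95)(0.4675) + (-0.45)(0.1375) + (-0.05)(0.2925) = 0.367625
adj(I−A) = Cᵀ =
  [ 0.4675   0.2550   0.0425]
  [ 0.1375   0.5075   0.0125]
  [ 0.2925   0.2775   0.6950]
(I − A)⁻¹ = adj(I−A) / det(I−A) ≈
  [   1.2717     0.6936     0.1156]
  [   0.3740     1.3805     0.0340]
  [   0.7956     0.7548     1.8905]
x = (I − A)⁻¹ d = adj(I−A)·d / det(I−A), with det(I−A) = 0.367625:
  x_1 = (0.4675·85 + 0.2550·110 + 0.0425·25) / 0.367625 = 68.85 / 0.367625 ≈ 187.28
  x_2 = (0.1375·85 + 0.5075·110 + 0.0125·25) / 0.367625 = 67.825 / 0.367625 ≈ 184.50
  x_3 = (0.2925·85 + 0.2775·110 + 0.6950·25) / 0.367625 = 72.7625 / 0.367625 ≈ 197.93

x_1 = 187.28, x_2 = 184.50, x_3 = 197.93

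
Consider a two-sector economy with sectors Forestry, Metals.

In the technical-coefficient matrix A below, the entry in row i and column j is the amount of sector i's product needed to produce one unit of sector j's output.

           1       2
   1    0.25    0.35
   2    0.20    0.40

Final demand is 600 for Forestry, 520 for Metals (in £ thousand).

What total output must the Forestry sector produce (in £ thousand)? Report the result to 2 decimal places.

I − A =
  [   0.75    -0.35]
  [  -0.20     0.60]
det(I−A) = (0.75)(0.60) − (-0.35)(-0.20) = 0.3800
adj(I−A) = [[0.60, 0.35], [0.20, 0.75]]
(I − A)⁻¹ = adj(I−A) / det(I−A) ≈
  [   1.5789     0.9211]
  [   0.5263     1.9737]
x = (I − A)⁻¹ d = adj(I−A)·d / det(I−A), with det(I−A) = 0.3800:
  x_1 = (0.60·600 + 0.35·520) / 0.3800 = 542.00 / 0.3800 ≈ 1426.32
  x_2 = (0.20·600 + 0.75·520) / 0.3800 = 510.00 / 0.3800 ≈ 1342.11

x_1 = 1426.32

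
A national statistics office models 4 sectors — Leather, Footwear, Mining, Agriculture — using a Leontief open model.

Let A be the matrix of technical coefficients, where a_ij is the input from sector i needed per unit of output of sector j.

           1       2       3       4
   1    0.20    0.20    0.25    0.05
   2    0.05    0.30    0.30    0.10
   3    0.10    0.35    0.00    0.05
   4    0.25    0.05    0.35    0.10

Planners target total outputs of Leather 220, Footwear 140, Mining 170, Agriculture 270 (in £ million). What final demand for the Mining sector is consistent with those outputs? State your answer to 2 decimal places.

d_3 = 85.50

I − A =
  [   0.80    -0.20    -0.25    -0.05]
  [  -0.05     0.70    -0.30    -0.10]
  [  -0.10    -0.35     1.00    -0.05]
  [  -0.25    -0.05    -0.35     0.90]
d = (I − A) x:
  d_1 = (+0.80)·220 + (-0.20)·140 + (-0.25)·170 + (-0.05)·270 = 92.00
  d_2 = (-0.05)·220 + (+0.70)·140 + (-0.30)·170 + (-0.10)·270 = 9.00
  d_3 = (-0.10)·220 + (-0.35)·140 + (+1.00)·170 + (-0.05)·270 = 85.50
  d_4 = (-0.25)·220 + (-0.05)·140 + (-0.35)·170 + (+0.90)·270 = 121.50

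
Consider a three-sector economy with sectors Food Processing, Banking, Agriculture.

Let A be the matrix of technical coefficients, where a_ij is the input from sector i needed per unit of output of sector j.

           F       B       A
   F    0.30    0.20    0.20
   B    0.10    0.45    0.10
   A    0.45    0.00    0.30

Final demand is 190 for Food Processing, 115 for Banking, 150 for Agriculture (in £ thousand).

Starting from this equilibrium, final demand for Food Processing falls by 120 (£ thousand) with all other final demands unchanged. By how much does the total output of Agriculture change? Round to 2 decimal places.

I − A =
  [   0.70    -0.20    -0.20]
  [  -0.10     0.55    -0.10]
  [  -0.45     0.00     0.70]
Cofactors of I−A, C_ij = (−1)^(i+j)·(minor ij) (rows/columns in the sector order above):
  C_11 = (0.55)(0.70) − (-0.10)(0.00) = 0.3850
  C_12 = −[(-0.10)(0.70) − (-0.10)(-0.45)] = 0.1150
  C_13 = (-0.10)(0.00) − (0.55)(-0.45) = 0.2475
  C_21 = −[(-0.20)(0.70) − (-0.20)(0.00)] = 0.1400
  C_22 = (0.70)(0.70) − (-0.20)(-0.45) = 0.4000
  C_23 = −[(0.70)(0.00) − (-0.20)(-0.45)] = 0.0900
  C_31 = (-0.20)(-0.10) − (-0.20)(0.55) = 0.1300
  C_32 = −[(0.70)(-0.10) − (-0.20)(-0.10)] = 0.0900
  C_33 = (0.70)(0.55) − (-0.20)(-0.10) = 0.3650
det(I−A) = Σ_j (I−A)_1j·C_1j = (0.70)(0.3850) + (-0.20)(0.1150) + (-0.20)(0.2475) = 0.1970
adj(I−A) = Cᵀ =
  [ 0.3850   0.1400   0.1300]
  [ 0.1150   0.4000   0.0900]
  [ 0.2475   0.0900   0.3650]
(I − A)⁻¹ = adj(I−A) / det(I−A) ≈
  [   1.9543     0.7107     0.6599]
  [   0.5838     2.0305     0.4569]
  [   1.2563     0.4569     1.8528]
Δx = (I − A)⁻¹ Δd with Δd having -120 in the Food Processing component and 0 elsewhere.
So Δx_A = L_AF · (-120), where L_AF = adj(I−A)_AF / det(I−A) = 0.2475 / 0.1970.
Δx_A = 0.2475 × (-120) / 0.1970 = -29.70 / 0.1970 ≈ -150.76.

Δx_A = -150.76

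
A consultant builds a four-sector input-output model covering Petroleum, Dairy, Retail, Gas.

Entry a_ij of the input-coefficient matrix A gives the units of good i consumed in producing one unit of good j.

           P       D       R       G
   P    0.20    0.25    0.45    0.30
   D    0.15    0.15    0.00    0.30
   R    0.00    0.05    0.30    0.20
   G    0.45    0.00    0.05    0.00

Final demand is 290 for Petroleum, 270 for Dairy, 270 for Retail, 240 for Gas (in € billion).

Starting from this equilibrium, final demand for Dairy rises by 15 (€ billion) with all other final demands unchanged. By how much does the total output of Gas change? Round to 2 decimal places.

Δx_G = 4.58

I − A =
  [   0.80    -0.25    -0.45    -0.30]
  [  -0.15     0.85     0.00    -0.30]
  [   0.00    -0.05     0.70    -0.20]
  [  -0.45     0.00    -0.05     1.00]
Compute the cofactors C_ij = (−1)^(i+j)·(3×3 minor ij) of I−A; the adjugate is their transpose:
adj(I−A) = Cᵀ =
  [ 0.585750   0.195750   0.399000   0.314250]
  [ 0.198000   0.417000   0.142500   0.213000]
  [ 0.090750   0.055750   0.494000   0.142750]
  [ 0.268125   0.090875   0.204250   0.446375]
det(I−A) = Σ_j (I−A)_1j·C_1j = (0.80)(0.585750) + (-0.25)(0.198000) + (-0.45)(0.090750) + (-0.30)(0.268125) = 0.297825
(I − A)⁻¹ = adj(I−A) / det(I−A) ≈
  [   1.9668     0.6573     1.3397     1.0551]
  [   0.6648     1.4002     0.4785     0.7152]
  [   0.3047     0.1872     1.6587     0.4793]
  [   0.9003     0.3051     0.6858     1.4988]
Δx = (I − A)⁻¹ Δd with Δd having +15 in the Dairy component and 0 elsewhere.
So Δx_G = L_GD · (+15), where L_GD = adj(I−A)_GD / det(I−A) = 0.090875 / 0.297825.
Δx_G = 0.090875 × (+15) / 0.297825 = 1.363125 / 0.297825 ≈ 4.58.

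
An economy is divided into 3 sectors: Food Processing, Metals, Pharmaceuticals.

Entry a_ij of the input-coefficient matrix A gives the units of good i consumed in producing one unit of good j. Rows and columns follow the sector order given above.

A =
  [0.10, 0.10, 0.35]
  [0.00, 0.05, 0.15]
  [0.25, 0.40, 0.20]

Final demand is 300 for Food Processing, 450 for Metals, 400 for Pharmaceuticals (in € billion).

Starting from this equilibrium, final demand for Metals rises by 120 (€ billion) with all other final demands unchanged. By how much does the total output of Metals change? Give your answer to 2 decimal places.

Δx_2 = 139.75

I − A =
  [   0.90    -0.10    -0.35]
  [   0.00     0.95    -0.15]
  [  -0.25    -0.40     0.80]
Cofactors of I−A, C_ij = (−1)^(i+j)·(minor ij) (rows/columns in the sector order above):
  C_11 = (0.95)(0.80) − (-0.15)(-0.40) = 0.7000
  C_12 = −[(0.00)(0.80) − (-0.15)(-0.25)] = 0.0375
  C_13 = (0.00)(-0.40) − (0.95)(-0.25) = 0.2375
  C_21 = −[(-0.10)(0.80) − (-0.35)(-0.40)] = 0.2200
  C_22 = (0.90)(0.80) − (-0.35)(-0.25) = 0.6325
  C_23 = −[(0.90)(-0.40) − (-0.10)(-0.25)] = 0.3850
  C_31 = (-0.10)(-0.15) − (-0.35)(0.95) = 0.3475
  C_32 = −[(0.90)(-0.15) − (-0.35)(0.00)] = 0.1350
  C_33 = (0.90)(0.95) − (-0.10)(0.00) = 0.8550
det(I−A) = Σ_j (I−A)_1j·C_1j = (0.90)(0.7000) + (-0.10)(0.0375) + (-0.35)(0.2375) = 0.543125
adj(I−A) = Cᵀ =
  [ 0.7000   0.2200   0.3475]
  [ 0.0375   0.6325   0.1350]
  [ 0.2375   0.3850   0.8550]
(I − A)⁻¹ = adj(I−A) / det(I−A) ≈
  [   1.2888     0.4051     0.6398]
  [   0.0690     1.1646     0.2486]
  [   0.4373     0.7089     1.5742]
Δx = (I − A)⁻¹ Δd with Δd having +120 in the Metals component and 0 elsewhere.
So Δx_2 = L_22 · (+120), where L_22 = adj(I−A)_22 / det(I−A) = 0.6325 / 0.543125.
Δx_2 = 0.6325 × (+120) / 0.543125 = 75.90 / 0.543125 ≈ 139.75.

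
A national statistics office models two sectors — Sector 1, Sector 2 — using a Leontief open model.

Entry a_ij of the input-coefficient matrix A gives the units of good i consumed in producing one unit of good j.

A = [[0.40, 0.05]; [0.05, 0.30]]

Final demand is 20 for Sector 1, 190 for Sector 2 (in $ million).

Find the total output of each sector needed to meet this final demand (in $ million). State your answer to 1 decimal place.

I − A =
  [   0.60    -0.05]
  [  -0.05     0.70]
det(I−A) = (0.60)(0.70) − (-0.05)(-0.05) = 0.4175
adj(I−A) = [[0.70, 0.05], [0.05, 0.60]]
(I − A)⁻¹ = adj(I−A) / det(I−A) ≈
  [   1.6766     0.1198]
  [   0.1198     1.4371]
x = (I − A)⁻¹ d = adj(I−A)·d / det(I−A), with det(I−A) = 0.4175:
  x_1 = (0.70·20 + 0.05·190) / 0.4175 = 23.50 / 0.4175 ≈ 56.3
  x_2 = (0.05·20 + 0.60·190) / 0.4175 = 115.00 / 0.4175 ≈ 275.4

x_1 = 56.3, x_2 = 275.4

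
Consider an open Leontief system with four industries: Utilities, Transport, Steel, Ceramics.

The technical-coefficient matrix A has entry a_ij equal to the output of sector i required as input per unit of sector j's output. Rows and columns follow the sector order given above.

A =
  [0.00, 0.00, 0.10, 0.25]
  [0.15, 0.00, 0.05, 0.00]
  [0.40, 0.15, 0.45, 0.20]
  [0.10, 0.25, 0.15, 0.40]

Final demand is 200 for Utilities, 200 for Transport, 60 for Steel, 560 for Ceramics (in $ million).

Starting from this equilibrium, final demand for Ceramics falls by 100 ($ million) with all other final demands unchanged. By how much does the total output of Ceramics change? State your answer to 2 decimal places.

I − A =
  [   1.00     0.00    -0.10    -0.25]
  [  -0.15     1.00    -0.05     0.00]
  [  -0.40    -0.15     0.55    -0.20]
  [  -0.10    -0.25    -0.15     0.60]
Compute the cofactors C_ij = (−1)^(i+j)·(3×3 minor ij) of I−A; the adjugate is their transpose:
adj(I−A) = Cᵀ =
  [ 0.293000   0.054000   0.100625   0.155625]
  [ 0.058000   0.245250   0.043375   0.038625]
  [ 0.281000   0.161250   0.565625   0.305625]
  [ 0.143250   0.151500   0.176250   0.500250]
det(I−A) = Σ_j (I−A)_1j·C_1j = (1.00)(0.293000) + (0.00)(0.058000) + (-0.10)(0.281000) + (-0.25)(0.143250) = 0.2290875
(I − A)⁻¹ = adj(I−A) / det(I−A) ≈
  [   1.2790     0.2357     0.4392     0.6793]
  [   0.2532     1.0706     0.1893     0.1686]
  [   1.2266     0.7039     2.4690     1.3341]
  [   0.6253     0.6613     0.7694     2.1837]
Δx = (I − A)⁻¹ Δd with Δd having -100 in the Ceramics component and 0 elsewhere.
So Δx_4 = L_44 · (-100), where L_44 = adj(I−A)_44 / det(I−A) = 0.500250 / 0.2290875.
Δx_4 = 0.500250 × (-100) / 0.2290875 = -50.025 / 0.2290875 ≈ -218.37.

Δx_4 = -218.37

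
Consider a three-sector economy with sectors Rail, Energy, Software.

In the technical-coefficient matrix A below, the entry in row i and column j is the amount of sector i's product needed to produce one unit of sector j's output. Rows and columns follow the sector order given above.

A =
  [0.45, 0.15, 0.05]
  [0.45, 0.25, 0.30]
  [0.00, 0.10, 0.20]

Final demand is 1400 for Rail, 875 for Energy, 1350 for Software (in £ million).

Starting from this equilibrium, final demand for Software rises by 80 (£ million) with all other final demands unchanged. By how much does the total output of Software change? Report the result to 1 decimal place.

I − A =
  [   0.55    -0.15    -0.05]
  [  -0.45     0.75    -0.30]
  [   0.00    -0.10     0.80]
Cofactors of I−A, C_ij = (−1)^(i+j)·(minor ij) (rows/columns in the sector order above):
  C_11 = (0.75)(0.80) − (-0.30)(-0.10) = 0.5700
  C_12 = −[(-0.45)(0.80) − (-0.30)(0.00)] = 0.3600
  C_13 = (-0.45)(-0.10) − (0.75)(0.00) = 0.0450
  C_21 = −[(-0.15)(0.80) − (-0.05)(-0.10)] = 0.1250
  C_22 = (0.55)(0.80) − (-0.05)(0.00) = 0.4400
  C_23 = −[(0.55)(-0.10) − (-0.15)(0.00)] = 0.0550
  C_31 = (-0.15)(-0.30) − (-0.05)(0.75) = 0.0825
  C_32 = −[(0.55)(-0.30) − (-0.05)(-0.45)] = 0.1875
  C_33 = (0.55)(0.75) − (-0.15)(-0.45) = 0.3450
det(I−A) = Σ_j (I−A)_1j·C_1j = (0.55)(0.5700) + (-0.15)(0.3600) + (-0.05)(0.0450) = 0.25725
adj(I−A) = Cᵀ =
  [ 0.5700   0.1250   0.0825]
  [ 0.3600   0.4400   0.1875]
  [ 0.0450   0.0550   0.3450]
(I − A)⁻¹ = adj(I−A) / det(I−A) ≈
  [   2.2157     0.4859     0.3207]
  [   1.3994     1.7104     0.7289]
  [   0.1749     0.2138     1.3411]
Δx = (I − A)⁻¹ Δd with Δd having +80 in the Software component and 0 elsewhere.
So Δx_S = L_SS · (+80), where L_SS = adj(I−A)_SS / det(I−A) = 0.3450 / 0.25725.
Δx_S = 0.3450 × (+80) / 0.25725 = 27.60 / 0.25725 ≈ 107.3.

Δx_S = 107.3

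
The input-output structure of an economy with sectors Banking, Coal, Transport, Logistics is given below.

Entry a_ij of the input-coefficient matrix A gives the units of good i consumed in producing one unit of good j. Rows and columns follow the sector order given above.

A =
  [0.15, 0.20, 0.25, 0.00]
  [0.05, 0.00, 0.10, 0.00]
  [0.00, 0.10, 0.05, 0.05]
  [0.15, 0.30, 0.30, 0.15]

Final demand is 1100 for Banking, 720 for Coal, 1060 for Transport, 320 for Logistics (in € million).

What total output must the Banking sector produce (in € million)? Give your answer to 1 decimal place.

x_1 = 1896.9

I − A =
  [   0.85    -0.20    -0.25     0.00]
  [  -0.05     1.00    -0.10     0.00]
  [   0.00    -0.10     0.95    -0.05]
  [  -0.15    -0.30    -0.30     0.85]
Compute the cofactors C_ij = (−1)^(i+j)·(3×3 minor ij) of I−A; the adjugate is their transpose:
adj(I−A) = Cᵀ =
  [ 0.782500   0.183500   0.229500   0.013500]
  [ 0.040375   0.671750   0.082875   0.004875]
  [ 0.012500   0.086500   0.714000   0.042000]
  [ 0.156750   0.300000   0.321750   0.788250]
det(I−A) = Σ_j (I−A)_1j·C_1j = (0.85)(0.782500) + (-0.20)(0.040375) + (-0.25)(0.012500) + (0.00)(0.156750) = 0.653925
(I − A)⁻¹ = adj(I−A) / det(I−A) ≈
  [   1.1966     0.2806     0.3510     0.0206]
  [   0.0617     1.0273     0.1267     0.0075]
  [   0.0191     0.1323     1.0919     0.0642]
  [   0.2397     0.4588     0.4920     1.2054]
x = (I − A)⁻¹ d = adj(I−A)·d / det(I−A), with det(I−A) = 0.653925:
  x_1 = (0.782500·1100 + 0.183500·720 + 0.229500·1060 + 0.013500·320) / 0.653925 = 1240.46 / 0.653925 ≈ 1896.9
  x_2 = (0.040375·1100 + 0.671750·720 + 0.082875·1060 + 0.004875·320) / 0.653925 = 617.48 / 0.653925 ≈ 944.3
  x_3 = (0.012500·1100 + 0.086500·720 + 0.714000·1060 + 0.042000·320) / 0.653925 = 846.31 / 0.653925 ≈ 1294.2
  x_4 = (0.156750·1100 + 0.300000·720 + 0.321750·1060 + 0.788250·320) / 0.653925 = 981.72 / 0.653925 ≈ 1501.3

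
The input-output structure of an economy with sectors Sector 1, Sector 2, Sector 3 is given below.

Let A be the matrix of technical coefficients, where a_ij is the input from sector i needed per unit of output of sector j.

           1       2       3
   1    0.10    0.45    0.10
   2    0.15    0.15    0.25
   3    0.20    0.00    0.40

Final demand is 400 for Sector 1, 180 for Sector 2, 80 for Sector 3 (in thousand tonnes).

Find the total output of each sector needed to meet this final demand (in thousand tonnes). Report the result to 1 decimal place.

x_1 = 708.2, x_2 = 445.4, x_3 = 369.4

I − A =
  [   0.90    -0.45    -0.10]
  [  -0.15     0.85    -0.25]
  [  -0.20     0.00     0.60]
Cofactors of I−A, C_ij = (−1)^(i+j)·(minor ij) (rows/columns in the sector order above):
  C_11 = (0.85)(0.60) − (-0.25)(0.00) = 0.5100
  C_12 = −[(-0.15)(0.60) − (-0.25)(-0.20)] = 0.1400
  C_13 = (-0.15)(0.00) − (0.85)(-0.20) = 0.1700
  C_21 = −[(-0.45)(0.60) − (-0.10)(0.00)] = 0.2700
  C_22 = (0.90)(0.60) − (-0.10)(-0.20) = 0.5200
  C_23 = −[(0.90)(0.00) − (-0.45)(-0.20)] = 0.0900
  C_31 = (-0.45)(-0.25) − (-0.10)(0.85) = 0.1975
  C_32 = −[(0.90)(-0.25) − (-0.10)(-0.15)] = 0.2400
  C_33 = (0.90)(0.85) − (-0.45)(-0.15) = 0.6975
det(I−A) = Σ_j (I−A)_1j·C_1j = (0.90)(0.5100) + (-0.45)(0.1400) + (-0.10)(0.1700) = 0.3790
adj(I−A) = Cᵀ =
  [ 0.5100   0.2700   0.1975]
  [ 0.1400   0.5200   0.2400]
  [ 0.1700   0.0900   0.6975]
(I − A)⁻¹ = adj(I−A) / det(I−A) ≈
  [   1.3456     0.7124     0.5211]
  [   0.3694     1.3720     0.6332]
  [   0.4485     0.2375     1.8404]
x = (I − A)⁻¹ d = adj(I−A)·d / det(I−A), with det(I−A) = 0.3790:
  x_1 = (0.5100·400 + 0.2700·180 + 0.1975·80) / 0.3790 = 268.40 / 0.3790 ≈ 708.2
  x_2 = (0.1400·400 + 0.5200·180 + 0.2400·80) / 0.3790 = 168.80 / 0.3790 ≈ 445.4
  x_3 = (0.1700·400 + 0.0900·180 + 0.6975·80) / 0.3790 = 140.00 / 0.3790 ≈ 369.4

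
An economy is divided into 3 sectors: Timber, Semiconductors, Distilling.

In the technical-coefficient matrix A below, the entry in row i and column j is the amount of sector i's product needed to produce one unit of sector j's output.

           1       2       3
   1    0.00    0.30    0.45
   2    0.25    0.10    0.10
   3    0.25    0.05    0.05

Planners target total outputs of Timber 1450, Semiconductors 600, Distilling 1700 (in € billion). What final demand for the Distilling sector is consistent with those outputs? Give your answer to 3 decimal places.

d_3 = 1222.500

I − A =
  [   1.00    -0.30    -0.45]
  [  -0.25     0.90    -0.10]
  [  -0.25    -0.05     0.95]
d = (I − A) x:
  d_1 = (+1.00)·1450 + (-0.30)·600 + (-0.45)·1700 = 505.000
  d_2 = (-0.25)·1450 + (+0.90)·600 + (-0.10)·1700 = 7.500
  d_3 = (-0.25)·1450 + (-0.05)·600 + (+0.95)·1700 = 1222.500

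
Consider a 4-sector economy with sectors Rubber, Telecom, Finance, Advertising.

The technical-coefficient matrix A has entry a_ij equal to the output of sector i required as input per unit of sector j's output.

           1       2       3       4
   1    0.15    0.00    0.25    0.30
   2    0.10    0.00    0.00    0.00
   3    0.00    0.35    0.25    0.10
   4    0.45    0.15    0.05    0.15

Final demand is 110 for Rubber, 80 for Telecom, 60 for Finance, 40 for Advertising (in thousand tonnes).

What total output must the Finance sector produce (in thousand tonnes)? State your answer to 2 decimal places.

I − A =
  [   0.85     0.00    -0.25    -0.30]
  [  -0.10     1.00     0.00     0.00]
  [   0.00    -0.35     0.75    -0.10]
  [  -0.45    -0.15    -0.05     0.85]
Compute the cofactors C_ij = (−1)^(i+j)·(3×3 minor ij) of I−A; the adjugate is their transpose:
adj(I−A) = Cᵀ =
  [ 0.632500   0.117125   0.227500   0.250000]
  [ 0.063250   0.425125   0.022750   0.025000]
  [ 0.076250   0.218375   0.583000   0.095500]
  [ 0.350500   0.149875   0.158750   0.628750]
det(I−A) = Σ_j (I−A)_1j·C_1j = (0.85)(0.632500) + (0.00)(0.063250) + (-0.25)(0.076250) + (-0.30)(0.350500) = 0.4134125
(I − A)⁻¹ = adj(I−A) / det(I−A) ≈
  [   1.5299     0.2833     0.5503     0.6047]
  [   0.1530     1.0283     0.0550     0.0605]
  [   0.1844     0.5282     1.4102     0.2310]
  [   0.8478     0.3625     0.3840     1.5209]
x = (I − A)⁻¹ d = adj(I−A)·d / det(I−A), with det(I−A) = 0.4134125:
  x_1 = (0.632500·110 + 0.117125·80 + 0.227500·60 + 0.250000·40) / 0.4134125 = 102.595 / 0.4134125 ≈ 248.17
  x_2 = (0.063250·110 + 0.425125·80 + 0.022750·60 + 0.025000·40) / 0.4134125 = 43.3325 / 0.4134125 ≈ 104.82
  x_3 = (0.076250·110 + 0.218375·80 + 0.583000·60 + 0.095500·40) / 0.4134125 = 64.6575 / 0.4134125 ≈ 156.40
  x_4 = (0.350500·110 + 0.149875·80 + 0.158750·60 + 0.628750·40) / 0.4134125 = 85.22 / 0.4134125 ≈ 206.14

x_3 = 156.40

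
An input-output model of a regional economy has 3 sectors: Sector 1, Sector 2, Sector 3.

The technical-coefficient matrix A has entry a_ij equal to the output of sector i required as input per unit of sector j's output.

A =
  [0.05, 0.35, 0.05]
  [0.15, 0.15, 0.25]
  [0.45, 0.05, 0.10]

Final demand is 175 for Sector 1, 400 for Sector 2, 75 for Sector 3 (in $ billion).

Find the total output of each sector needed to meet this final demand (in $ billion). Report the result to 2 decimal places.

I − A =
  [   0.95    -0.35    -0.05]
  [  -0.15     0.85    -0.25]
  [  -0.45    -0.05     0.90]
Cofactors of I−A, C_ij = (−1)^(i+j)·(minor ij) (rows/columns in the sector order above):
  C_11 = (0.85)(0.90) − (-0.25)(-0.05) = 0.7525
  C_12 = −[(-0.15)(0.90) − (-0.25)(-0.45)] = 0.2475
  C_13 = (-0.15)(-0.05) − (0.85)(-0.45) = 0.3900
  C_21 = −[(-0.35)(0.90) − (-0.05)(-0.05)] = 0.3175
  C_22 = (0.95)(0.90) − (-0.05)(-0.45) = 0.8325
  C_23 = −[(0.95)(-0.05) − (-0.35)(-0.45)] = 0.2050
  C_31 = (-0.35)(-0.25) − (-0.05)(0.85) = 0.1300
  C_32 = −[(0.95)(-0.25) − (-0.05)(-0.15)] = 0.2450
  C_33 = (0.95)(0.85) − (-0.35)(-0.15) = 0.7550
det(I−A) = Σ_j (I−A)_1j·C_1j = (0.95)(0.7525) + (-0.35)(0.2475) + (-0.05)(0.3900) = 0.60875
adj(I−A) = Cᵀ =
  [ 0.7525   0.3175   0.1300]
  [ 0.2475   0.8325   0.2450]
  [ 0.3900   0.2050   0.7550]
(I − A)⁻¹ = adj(I−A) / det(I−A) ≈
  [   1.2361     0.5216     0.2136]
  [   0.4066     1.3676     0.4025]
  [   0.6407     0.3368     1.2402]
x = (I − A)⁻¹ d = adj(I−A)·d / det(I−A), with det(I−A) = 0.60875:
  x_1 = (0.7525·175 + 0.3175·400 + 0.1300·75) / 0.60875 = 268.4375 / 0.60875 ≈ 440.97
  x_2 = (0.2475·175 + 0.8325·400 + 0.2450·75) / 0.60875 = 394.6875 / 0.60875 ≈ 648.36
  x_3 = (0.3900·175 + 0.2050·400 + 0.7550·75) / 0.60875 = 206.875 / 0.60875 ≈ 339.84

x_1 = 440.97, x_2 = 648.36, x_3 = 339.84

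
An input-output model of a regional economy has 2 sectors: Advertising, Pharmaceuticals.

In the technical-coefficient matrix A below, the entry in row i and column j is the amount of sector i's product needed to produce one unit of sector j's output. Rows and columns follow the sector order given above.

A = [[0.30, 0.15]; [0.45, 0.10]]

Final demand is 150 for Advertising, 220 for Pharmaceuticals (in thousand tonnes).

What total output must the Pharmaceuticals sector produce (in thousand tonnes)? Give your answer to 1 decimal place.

x_2 = 393.8

I − A =
  [   0.70    -0.15]
  [  -0.45     0.90]
det(I−A) = (0.70)(0.90) − (-0.15)(-0.45) = 0.5625
adj(I−A) = [[0.90, 0.15], [0.45, 0.70]]
(I − A)⁻¹ = adj(I−A) / det(I−A) ≈
  [   1.6000     0.2667]
  [   0.8000     1.2444]
x = (I − A)⁻¹ d = adj(I−A)·d / det(I−A), with det(I−A) = 0.5625:
  x_1 = (0.90·150 + 0.15·220) / 0.5625 = 168.00 / 0.5625 ≈ 298.7
  x_2 = (0.45·150 + 0.70·220) / 0.5625 = 221.50 / 0.5625 ≈ 393.8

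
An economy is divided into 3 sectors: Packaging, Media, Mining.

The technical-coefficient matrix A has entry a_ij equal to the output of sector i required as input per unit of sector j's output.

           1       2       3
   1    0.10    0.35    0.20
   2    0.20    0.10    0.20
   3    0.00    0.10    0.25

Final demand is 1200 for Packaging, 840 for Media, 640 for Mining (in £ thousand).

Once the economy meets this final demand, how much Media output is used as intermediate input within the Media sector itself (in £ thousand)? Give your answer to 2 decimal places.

I − A =
  [   0.90    -0.35    -0.20]
  [  -0.20     0.90    -0.20]
  [   0.00    -0.10     0.75]
Cofactors of I−A, C_ij = (−1)^(i+j)·(minor ij) (rows/columns in the sector order above):
  C_11 = (0.90)(0.75) − (-0.20)(-0.10) = 0.6550
  C_12 = −[(-0.20)(0.75) − (-0.20)(0.00)] = 0.1500
  C_13 = (-0.20)(-0.10) − (0.90)(0.00) = 0.0200
  C_21 = −[(-0.35)(0.75) − (-0.20)(-0.10)] = 0.2825
  C_22 = (0.90)(0.75) − (-0.20)(0.00) = 0.6750
  C_23 = −[(0.90)(-0.10) − (-0.35)(0.00)] = 0.0900
  C_31 = (-0.35)(-0.20) − (-0.20)(0.90) = 0.2500
  C_32 = −[(0.90)(-0.20) − (-0.20)(-0.20)] = 0.2200
  C_33 = (0.90)(0.90) − (-0.35)(-0.20) = 0.7400
det(I−A) = Σ_j (I−A)_1j·C_1j = (0.90)(0.6550) + (-0.35)(0.1500) + (-0.20)(0.0200) = 0.5330
adj(I−A) = Cᵀ =
  [ 0.6550   0.2825   0.2500]
  [ 0.1500   0.6750   0.2200]
  [ 0.0200   0.0900   0.7400]
(I − A)⁻¹ = adj(I−A) / det(I−A) ≈
  [   1.2289     0.5300     0.4690]
  [   0.2814     1.2664     0.4128]
  [   0.0375     0.1689     1.3884]
First solve x = (I − A)⁻¹ d = adj(I−A)·d / det(I−A); in particular x_2 = (0.1500·1200 + 0.6750·840 + 0.2200·640) / 0.5330 = 887.80 / 0.5330 ≈ 1665.6660.
Intermediate flow from 2 to 2: z_22 = a_22 · x_2 = 0.10 × 887.80 / 0.5330 = 88.78 / 0.5330 ≈ 166.57.

z_22 = 166.57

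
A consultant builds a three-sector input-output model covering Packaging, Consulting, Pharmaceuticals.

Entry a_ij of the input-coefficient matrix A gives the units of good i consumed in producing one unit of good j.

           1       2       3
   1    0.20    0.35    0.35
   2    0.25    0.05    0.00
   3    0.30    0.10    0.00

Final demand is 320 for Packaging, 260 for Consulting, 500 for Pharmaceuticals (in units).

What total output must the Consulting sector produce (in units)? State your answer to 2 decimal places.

x_2 = 539.80

I − A =
  [   0.80    -0.35    -0.35]
  [  -0.25     0.95     0.00]
  [  -0.30    -0.10     1.00]
Cofactors of I−A, C_ij = (−1)^(i+j)·(minor ij) (rows/columns in the sector order above):
  C_11 = (0.95)(1.00) − (0.00)(-0.10) = 0.9500
  C_12 = −[(-0.25)(1.00) − (0.00)(-0.30)] = 0.2500
  C_13 = (-0.25)(-0.10) − (0.95)(-0.30) = 0.3100
  C_21 = −[(-0.35)(1.00) − (-0.35)(-0.10)] = 0.3850
  C_22 = (0.80)(1.00) − (-0.35)(-0.30) = 0.6950
  C_23 = −[(0.80)(-0.10) − (-0.35)(-0.30)] = 0.1850
  C_31 = (-0.35)(0.00) − (-0.35)(0.95) = 0.3325
  C_32 = −[(0.80)(0.00) − (-0.35)(-0.25)] = 0.0875
  C_33 = (0.80)(0.95) − (-0.35)(-0.25) = 0.6725
det(I−A) = Σ_j (I−A)_1j·C_1j = (0.80)(0.9500) + (-0.35)(0.2500) + (-0.35)(0.3100) = 0.5640
adj(I−A) = Cᵀ =
  [ 0.9500   0.3850   0.3325]
  [ 0.2500   0.6950   0.0875]
  [ 0.3100   0.1850   0.6725]
(I − A)⁻¹ = adj(I−A) / det(I−A) ≈
  [   1.6844     0.6826     0.5895]
  [   0.4433     1.2323     0.1551]
  [   0.5496     0.3280     1.1924]
x = (I − A)⁻¹ d = adj(I−A)·d / det(I−A), with det(I−A) = 0.5640:
  x_1 = (0.9500·320 + 0.3850·260 + 0.3325·500) / 0.5640 = 570.35 / 0.5640 ≈ 1011.26
  x_2 = (0.2500·320 + 0.6950·260 + 0.0875·500) / 0.5640 = 304.45 / 0.5640 ≈ 539.80
  x_3 = (0.3100·320 + 0.1850·260 + 0.6725·500) / 0.5640 = 483.55 / 0.5640 ≈ 857.36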